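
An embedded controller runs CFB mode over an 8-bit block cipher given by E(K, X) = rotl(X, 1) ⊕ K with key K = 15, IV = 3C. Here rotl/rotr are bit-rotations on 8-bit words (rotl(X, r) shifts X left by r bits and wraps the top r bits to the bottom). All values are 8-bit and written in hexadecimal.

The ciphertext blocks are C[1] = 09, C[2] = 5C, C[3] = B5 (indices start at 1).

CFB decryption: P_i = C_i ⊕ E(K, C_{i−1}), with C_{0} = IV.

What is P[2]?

P[2] = 5B

P[2]: E(K, 09) = 07; 5C ⊕ 07 = 5B.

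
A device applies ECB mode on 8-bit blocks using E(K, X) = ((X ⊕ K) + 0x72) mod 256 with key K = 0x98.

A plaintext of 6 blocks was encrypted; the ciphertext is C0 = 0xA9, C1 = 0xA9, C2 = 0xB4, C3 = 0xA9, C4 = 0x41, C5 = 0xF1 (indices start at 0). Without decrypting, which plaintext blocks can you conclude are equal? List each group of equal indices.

ECB encrypts each block independently with the same key, so equal ciphertext blocks imply equal plaintext blocks.
C0 = C1 = C3 = 0xA9, so P0 = P1 = P3.

P0 = P1 = P3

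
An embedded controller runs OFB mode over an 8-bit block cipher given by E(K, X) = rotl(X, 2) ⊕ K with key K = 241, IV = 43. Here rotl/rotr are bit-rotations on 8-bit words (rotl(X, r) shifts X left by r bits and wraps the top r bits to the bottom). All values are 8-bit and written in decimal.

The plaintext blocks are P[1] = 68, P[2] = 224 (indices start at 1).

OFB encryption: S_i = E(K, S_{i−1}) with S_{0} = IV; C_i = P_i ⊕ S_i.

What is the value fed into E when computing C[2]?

93

C[1]: S = E(K, 43) = 93; 68 ⊕ 93 = 25.
C[2]: S = E(K, 93) = 132; 224 ⊕ 132 = 100.
So the input to E for block [2] is 93.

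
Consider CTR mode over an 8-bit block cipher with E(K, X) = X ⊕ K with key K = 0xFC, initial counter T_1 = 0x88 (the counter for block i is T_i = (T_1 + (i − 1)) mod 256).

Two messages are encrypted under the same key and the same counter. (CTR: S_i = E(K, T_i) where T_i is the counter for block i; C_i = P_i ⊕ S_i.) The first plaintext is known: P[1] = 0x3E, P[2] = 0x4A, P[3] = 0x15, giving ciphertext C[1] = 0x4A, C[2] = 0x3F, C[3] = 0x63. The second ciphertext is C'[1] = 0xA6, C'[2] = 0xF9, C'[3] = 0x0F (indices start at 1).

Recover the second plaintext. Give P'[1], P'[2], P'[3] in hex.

P'[1] = 0xD2, P'[2] = 0x8C, P'[3] = 0x79

In CTR with a reused counter, both messages share the same keystream S_i, so C_i ⊕ C'_i = P_i ⊕ P'_i and thus P'_i = P_i ⊕ C_i ⊕ C'_i.
P'[1]: 0x3E ⊕ 0x4A ⊕ 0xA6 = 0xD2.
P'[2]: 0x4A ⊕ 0x3F ⊕ 0xF9 = 0x8C.
P'[3]: 0x15 ⊕ 0x63 ⊕ 0x0F = 0x79.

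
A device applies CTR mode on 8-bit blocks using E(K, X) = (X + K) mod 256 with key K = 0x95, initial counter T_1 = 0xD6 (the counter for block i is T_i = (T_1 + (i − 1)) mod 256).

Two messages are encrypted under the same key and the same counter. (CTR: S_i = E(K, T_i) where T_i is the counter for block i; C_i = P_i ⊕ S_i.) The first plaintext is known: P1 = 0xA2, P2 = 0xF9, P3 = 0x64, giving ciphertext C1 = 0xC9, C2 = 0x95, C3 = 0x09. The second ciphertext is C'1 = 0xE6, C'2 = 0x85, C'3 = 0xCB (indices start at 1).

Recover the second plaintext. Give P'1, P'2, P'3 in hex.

P'1 = 0x8D, P'2 = 0xE9, P'3 = 0xA6

In CTR with a reused counter, both messages share the same keystream S_i, so C_i ⊕ C'_i = P_i ⊕ P'_i and thus P'_i = P_i ⊕ C_i ⊕ C'_i.
P'1: 0xA2 ⊕ 0xC9 ⊕ 0xE6 = 0x8D.
P'2: 0xF9 ⊕ 0x95 ⊕ 0x85 = 0xE9.
P'3: 0x64 ⊕ 0x09 ⊕ 0xCB = 0xA6.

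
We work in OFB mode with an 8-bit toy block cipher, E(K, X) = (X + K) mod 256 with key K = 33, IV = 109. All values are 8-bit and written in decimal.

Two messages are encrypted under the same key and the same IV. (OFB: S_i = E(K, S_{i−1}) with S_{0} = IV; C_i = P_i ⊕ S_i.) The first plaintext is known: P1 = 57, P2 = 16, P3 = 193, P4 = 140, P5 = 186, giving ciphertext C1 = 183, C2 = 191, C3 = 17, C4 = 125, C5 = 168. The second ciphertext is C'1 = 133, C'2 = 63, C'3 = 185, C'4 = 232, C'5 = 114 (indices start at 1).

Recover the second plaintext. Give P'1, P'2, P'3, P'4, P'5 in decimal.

P'1 = 11, P'2 = 144, P'3 = 105, P'4 = 25, P'5 = 96

In OFB with a reused IV, both messages share the same keystream S_i, so C_i ⊕ C'_i = P_i ⊕ P'_i and thus P'_i = P_i ⊕ C_i ⊕ C'_i.
P'1: 57 ⊕ 183 ⊕ 133 = 11.
P'2: 16 ⊕ 191 ⊕ 63 = 144.
P'3: 193 ⊕ 17 ⊕ 185 = 105.
P'4: 140 ⊕ 125 ⊕ 232 = 25.
P'5: 186 ⊕ 168 ⊕ 114 = 96.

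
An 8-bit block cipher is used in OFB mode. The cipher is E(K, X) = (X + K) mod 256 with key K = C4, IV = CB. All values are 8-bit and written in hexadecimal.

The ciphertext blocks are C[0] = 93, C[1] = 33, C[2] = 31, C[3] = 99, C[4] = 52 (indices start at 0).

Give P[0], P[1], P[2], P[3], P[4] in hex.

P[0] = 1C, P[1] = 60, P[2] = 26, P[3] = 42, P[4] = CD

OFB decryption: S_i = E(K, S_{i−1}) with S_{−1} = IV; P_i = C_i ⊕ S_i.
P[0]: S = E(K, CB) = 8F; 93 ⊕ 8F = 1C.
P[1]: S = E(K, 8F) = 53; 33 ⊕ 53 = 60.
P[2]: S = E(K, 53) = 17; 31 ⊕ 17 = 26.
P[3]: S = E(K, 17) = DB; 99 ⊕ DB = 42.
P[4]: S = E(K, DB) = 9F; 52 ⊕ 9F = CD.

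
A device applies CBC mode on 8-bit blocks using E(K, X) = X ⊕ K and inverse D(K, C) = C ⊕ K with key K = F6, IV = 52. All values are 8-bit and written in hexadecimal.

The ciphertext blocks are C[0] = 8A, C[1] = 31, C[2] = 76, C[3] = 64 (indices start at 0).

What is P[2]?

CBC decryption: P_i = D(K, C_i) ⊕ C_{i−1}, with C_{−1} = IV.
P[2]: D(K, 76) = 80; 80 ⊕ 31 = B1.

P[2] = B1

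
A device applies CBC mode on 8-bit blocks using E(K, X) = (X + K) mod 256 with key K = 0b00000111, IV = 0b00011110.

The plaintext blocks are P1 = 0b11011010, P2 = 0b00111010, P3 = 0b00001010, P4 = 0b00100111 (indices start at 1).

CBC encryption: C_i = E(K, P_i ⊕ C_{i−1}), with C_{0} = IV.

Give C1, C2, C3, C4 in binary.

C1: P1 ⊕ 0b00011110 = 0b11000100; E(K, 0b11000100) = 0b11001011.
C2: P2 ⊕ 0b11001011 = 0b11110001; E(K, 0b11110001) = 0b11111000.
C3: P3 ⊕ 0b11111000 = 0b11110010; E(K, 0b11110010) = 0b11111001.
C4: P4 ⊕ 0b11111001 = 0b11011110; E(K, 0b11011110) = 0b11100101.

C1 = 0b11001011, C2 = 0b11111000, C3 = 0b11111001, C4 = 0b11100101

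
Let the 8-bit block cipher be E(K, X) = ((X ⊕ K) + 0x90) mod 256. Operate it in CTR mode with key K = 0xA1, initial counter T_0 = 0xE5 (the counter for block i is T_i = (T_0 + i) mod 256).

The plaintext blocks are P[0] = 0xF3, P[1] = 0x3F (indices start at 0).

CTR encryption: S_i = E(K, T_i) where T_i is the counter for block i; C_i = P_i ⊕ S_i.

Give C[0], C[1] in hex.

C[0]: T = 0xE5, S = E(K, T) = 0xD4; 0xF3 ⊕ 0xD4 = 0x27.
C[1]: T = 0xE6, S = E(K, T) = 0xD7; 0x3F ⊕ 0xD7 = 0xE8.

C[0] = 0x27, C[1] = 0xE8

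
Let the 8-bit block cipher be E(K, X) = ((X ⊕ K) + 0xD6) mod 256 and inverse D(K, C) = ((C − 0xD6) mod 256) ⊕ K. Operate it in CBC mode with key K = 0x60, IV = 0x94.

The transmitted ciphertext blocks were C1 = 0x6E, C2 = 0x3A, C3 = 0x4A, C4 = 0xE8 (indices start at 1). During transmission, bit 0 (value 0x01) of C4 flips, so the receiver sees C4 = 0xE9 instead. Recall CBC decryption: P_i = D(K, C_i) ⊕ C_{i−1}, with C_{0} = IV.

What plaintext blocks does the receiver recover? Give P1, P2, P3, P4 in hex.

Only C4 changed, to 0xE9. In CBC, a change in C_i garbles P_i and flips the same bit in P_{i+1}. Decrypting the received ciphertext:
P1: D(K, 0x6E) = 0xF8; 0xF8 ⊕ 0x94 = 0x6C.
P2: D(K, 0x3A) = 0x04; 0x04 ⊕ 0x6E = 0x6A.
P3: D(K, 0x4A) = 0x14; 0x14 ⊕ 0x3A = 0x2E.
P4: D(K, 0xE9) = 0x73; 0x73 ⊕ 0x4A = 0x39.
Blocks that differ from the original plaintext: P4.

P1 = 0x6C, P2 = 0x6A, P3 = 0x2E, P4 = 0x39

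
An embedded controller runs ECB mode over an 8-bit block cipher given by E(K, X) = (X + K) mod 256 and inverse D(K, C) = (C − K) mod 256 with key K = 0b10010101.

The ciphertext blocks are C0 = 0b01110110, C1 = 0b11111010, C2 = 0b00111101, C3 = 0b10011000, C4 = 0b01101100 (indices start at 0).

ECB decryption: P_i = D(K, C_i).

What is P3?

P3 = 0b00000011

P3: D(K, 0b10011000) = 0b00000011.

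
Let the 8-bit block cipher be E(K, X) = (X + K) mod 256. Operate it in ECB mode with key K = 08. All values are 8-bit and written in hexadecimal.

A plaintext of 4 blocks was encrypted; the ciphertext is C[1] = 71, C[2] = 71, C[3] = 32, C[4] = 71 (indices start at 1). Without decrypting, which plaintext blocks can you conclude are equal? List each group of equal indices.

P[1] = P[2] = P[4]

ECB encrypts each block independently with the same key, so equal ciphertext blocks imply equal plaintext blocks.
C[1] = C[2] = C[4] = 71, so P[1] = P[2] = P[4].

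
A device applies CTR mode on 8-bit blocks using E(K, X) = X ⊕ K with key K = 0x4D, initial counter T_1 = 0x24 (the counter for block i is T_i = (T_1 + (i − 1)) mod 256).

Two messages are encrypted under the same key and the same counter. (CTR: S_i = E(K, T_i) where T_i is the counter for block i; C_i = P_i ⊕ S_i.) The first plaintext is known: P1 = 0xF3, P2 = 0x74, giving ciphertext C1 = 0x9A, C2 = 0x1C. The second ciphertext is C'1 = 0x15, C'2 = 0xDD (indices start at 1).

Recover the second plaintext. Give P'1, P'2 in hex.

In CTR with a reused counter, both messages share the same keystream S_i, so C_i ⊕ C'_i = P_i ⊕ P'_i and thus P'_i = P_i ⊕ C_i ⊕ C'_i.
P'1: 0xF3 ⊕ 0x9A ⊕ 0x15 = 0x7C.
P'2: 0x74 ⊕ 0x1C ⊕ 0xDD = 0xB5.

P'1 = 0x7C, P'2 = 0xB5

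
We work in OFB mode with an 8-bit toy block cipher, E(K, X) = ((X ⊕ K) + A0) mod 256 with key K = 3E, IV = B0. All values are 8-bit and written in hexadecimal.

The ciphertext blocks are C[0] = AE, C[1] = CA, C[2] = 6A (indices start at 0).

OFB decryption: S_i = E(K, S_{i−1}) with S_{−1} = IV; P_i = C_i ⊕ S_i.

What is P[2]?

P[0]: S = E(K, B0) = 2E; AE ⊕ 2E = 80.
P[1]: S = E(K, 2E) = B0; CA ⊕ B0 = 7A.
P[2]: S = E(K, B0) = 2E; 6A ⊕ 2E = 44.

P[2] = 44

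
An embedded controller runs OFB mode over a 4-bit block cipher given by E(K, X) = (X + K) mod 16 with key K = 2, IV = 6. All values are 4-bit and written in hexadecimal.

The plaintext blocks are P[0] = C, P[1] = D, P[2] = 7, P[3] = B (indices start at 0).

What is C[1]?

C[1] = 7

OFB encryption: S_i = E(K, S_{i−1}) with S_{−1} = IV; C_i = P_i ⊕ S_i.
C[0]: S = E(K, 6) = 8; C ⊕ 8 = 4.
C[1]: S = E(K, 8) = A; D ⊕ A = 7.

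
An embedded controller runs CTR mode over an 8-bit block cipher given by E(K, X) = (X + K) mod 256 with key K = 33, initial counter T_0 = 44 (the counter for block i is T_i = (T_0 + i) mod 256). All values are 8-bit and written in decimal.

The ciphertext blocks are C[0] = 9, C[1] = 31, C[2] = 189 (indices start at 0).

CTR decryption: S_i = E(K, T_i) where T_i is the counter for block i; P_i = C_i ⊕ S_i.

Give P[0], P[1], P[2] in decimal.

P[0]: T = 44, S = E(K, T) = 77; 9 ⊕ 77 = 68.
P[1]: T = 45, S = E(K, T) = 78; 31 ⊕ 78 = 81.
P[2]: T = 46, S = E(K, T) = 79; 189 ⊕ 79 = 242.

P[0] = 68, P[1] = 81, P[2] = 242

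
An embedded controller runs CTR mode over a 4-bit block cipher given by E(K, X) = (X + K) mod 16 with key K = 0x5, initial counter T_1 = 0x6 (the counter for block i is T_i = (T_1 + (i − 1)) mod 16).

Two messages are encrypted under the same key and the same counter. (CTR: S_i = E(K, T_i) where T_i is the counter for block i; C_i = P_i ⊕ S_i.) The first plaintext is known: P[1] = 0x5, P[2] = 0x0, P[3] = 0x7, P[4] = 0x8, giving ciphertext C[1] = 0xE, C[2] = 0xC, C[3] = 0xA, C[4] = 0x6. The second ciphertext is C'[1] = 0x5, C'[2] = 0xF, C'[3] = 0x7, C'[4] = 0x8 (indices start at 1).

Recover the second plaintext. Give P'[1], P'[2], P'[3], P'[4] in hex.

In CTR with a reused counter, both messages share the same keystream S_i, so C_i ⊕ C'_i = P_i ⊕ P'_i and thus P'_i = P_i ⊕ C_i ⊕ C'_i.
P'[1]: 0x5 ⊕ 0xE ⊕ 0x5 = 0xE.
P'[2]: 0x0 ⊕ 0xC ⊕ 0xF = 0x3.
P'[3]: 0x7 ⊕ 0xA ⊕ 0x7 = 0xA.
P'[4]: 0x8 ⊕ 0x6 ⊕ 0x8 = 0x6.

P'[1] = 0xE, P'[2] = 0x3, P'[3] = 0xA, P'[4] = 0x6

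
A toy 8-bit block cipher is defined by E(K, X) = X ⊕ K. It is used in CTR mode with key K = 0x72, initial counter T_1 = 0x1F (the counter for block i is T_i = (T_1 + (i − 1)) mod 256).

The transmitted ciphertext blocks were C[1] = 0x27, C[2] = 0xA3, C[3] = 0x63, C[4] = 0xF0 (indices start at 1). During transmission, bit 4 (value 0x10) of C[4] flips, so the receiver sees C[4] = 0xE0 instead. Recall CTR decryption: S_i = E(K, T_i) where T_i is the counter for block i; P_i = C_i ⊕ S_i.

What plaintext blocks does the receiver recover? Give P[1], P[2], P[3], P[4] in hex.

P[1] = 0x4A, P[2] = 0xF1, P[3] = 0x30, P[4] = 0xB0

Only C[4] changed, to 0xE0. In CTR, a change in C_i flips the same bit in P_i only; the keystream is unaffected. Decrypting the received ciphertext:
P[1]: T = 0x1F, S = E(K, T) = 0x6D; 0x27 ⊕ 0x6D = 0x4A.
P[2]: T = 0x20, S = E(K, T) = 0x52; 0xA3 ⊕ 0x52 = 0xF1.
P[3]: T = 0x21, S = E(K, T) = 0x53; 0x63 ⊕ 0x53 = 0x30.
P[4]: T = 0x22, S = E(K, T) = 0x50; 0xE0 ⊕ 0x50 = 0xB0.
Blocks that differ from the original plaintext: P[4].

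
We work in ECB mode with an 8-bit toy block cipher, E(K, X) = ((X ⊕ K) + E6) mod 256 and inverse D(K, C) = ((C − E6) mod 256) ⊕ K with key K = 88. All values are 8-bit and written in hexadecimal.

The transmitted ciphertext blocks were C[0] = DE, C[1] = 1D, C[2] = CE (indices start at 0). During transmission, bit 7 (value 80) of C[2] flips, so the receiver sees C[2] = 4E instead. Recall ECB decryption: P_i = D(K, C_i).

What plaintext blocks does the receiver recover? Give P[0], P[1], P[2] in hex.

Only C[2] changed, to 4E. In ECB, a change in C_i affects only P_i. Decrypting the received ciphertext:
P[0]: D(K, DE) = 70.
P[1]: D(K, 1D) = BF.
P[2]: D(K, 4E) = E0.
Blocks that differ from the original plaintext: P[2].

P[0] = 70, P[1] = BF, P[2] = E0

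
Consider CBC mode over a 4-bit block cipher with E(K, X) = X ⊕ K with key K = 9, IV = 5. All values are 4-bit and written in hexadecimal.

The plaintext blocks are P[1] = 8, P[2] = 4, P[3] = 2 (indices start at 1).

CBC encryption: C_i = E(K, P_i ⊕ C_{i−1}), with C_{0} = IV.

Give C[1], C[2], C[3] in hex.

C[1] = 4, C[2] = 9, C[3] = 2

C[1]: P[1] ⊕ 5 = D; E(K, D) = 4.
C[2]: P[2] ⊕ 4 = 0; E(K, 0) = 9.
C[3]: P[3] ⊕ 9 = B; E(K, B) = 2.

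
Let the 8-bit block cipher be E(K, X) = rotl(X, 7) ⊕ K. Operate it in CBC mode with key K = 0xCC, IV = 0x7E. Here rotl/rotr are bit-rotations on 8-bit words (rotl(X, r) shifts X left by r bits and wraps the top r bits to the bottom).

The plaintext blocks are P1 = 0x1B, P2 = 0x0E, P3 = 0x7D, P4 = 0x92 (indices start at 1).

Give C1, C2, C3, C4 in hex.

C1 = 0x7E, C2 = 0xF4, C3 = 0x08, C4 = 0x81

CBC encryption: C_i = E(K, P_i ⊕ C_{i−1}), with C_{0} = IV.
C1: P1 ⊕ 0x7E = 0x65; E(K, 0x65) = 0x7E.
C2: P2 ⊕ 0x7E = 0x70; E(K, 0x70) = 0xF4.
C3: P3 ⊕ 0xF4 = 0x89; E(K, 0x89) = 0x08.
C4: P4 ⊕ 0x08 = 0x9A; E(K, 0x9A) = 0x81.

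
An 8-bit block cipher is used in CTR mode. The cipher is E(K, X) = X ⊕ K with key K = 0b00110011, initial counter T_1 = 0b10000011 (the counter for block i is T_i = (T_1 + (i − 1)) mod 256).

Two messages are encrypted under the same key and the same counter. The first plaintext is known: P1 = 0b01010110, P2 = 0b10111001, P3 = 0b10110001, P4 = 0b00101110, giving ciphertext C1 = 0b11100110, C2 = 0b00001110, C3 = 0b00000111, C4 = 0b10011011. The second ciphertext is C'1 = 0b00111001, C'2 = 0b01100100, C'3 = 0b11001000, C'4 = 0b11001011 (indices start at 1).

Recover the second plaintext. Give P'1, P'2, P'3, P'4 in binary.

In CTR with a reused counter, both messages share the same keystream S_i, so C_i ⊕ C'_i = P_i ⊕ P'_i and thus P'_i = P_i ⊕ C_i ⊕ C'_i.
P'1: 0b01010110 ⊕ 0b11100110 ⊕ 0b00111001 = 0b10001001.
P'2: 0b10111001 ⊕ 0b00001110 ⊕ 0b01100100 = 0b11010011.
P'3: 0b10110001 ⊕ 0b00000111 ⊕ 0b11001000 = 0b01111110.
P'4: 0b00101110 ⊕ 0b10011011 ⊕ 0b11001011 = 0b01111110.

P'1 = 0b10001001, P'2 = 0b11010011, P'3 = 0b01111110, P'4 = 0b01111110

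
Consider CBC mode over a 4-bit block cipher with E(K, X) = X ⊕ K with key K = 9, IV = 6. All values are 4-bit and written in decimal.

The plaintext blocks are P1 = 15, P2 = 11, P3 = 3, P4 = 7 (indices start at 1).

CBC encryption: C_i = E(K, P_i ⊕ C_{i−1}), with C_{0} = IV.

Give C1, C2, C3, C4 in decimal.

C1: P1 ⊕ 6 = 9; E(K, 9) = 0.
C2: P2 ⊕ 0 = 11; E(K, 11) = 2.
C3: P3 ⊕ 2 = 1; E(K, 1) = 8.
C4: P4 ⊕ 8 = 15; E(K, 15) = 6.

C1 = 0, C2 = 2, C3 = 8, C4 = 6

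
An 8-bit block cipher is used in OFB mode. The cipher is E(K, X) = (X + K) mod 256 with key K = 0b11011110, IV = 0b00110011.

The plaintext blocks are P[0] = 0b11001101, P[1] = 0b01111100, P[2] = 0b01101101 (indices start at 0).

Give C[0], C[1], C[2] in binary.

OFB encryption: S_i = E(K, S_{i−1}) with S_{−1} = IV; C_i = P_i ⊕ S_i.
C[0]: S = E(K, 0b00110011) = 0b00010001; 0b11001101 ⊕ 0b00010001 = 0b11011100.
C[1]: S = E(K, 0b00010001) = 0b11101111; 0b01111100 ⊕ 0b11101111 = 0b10010011.
C[2]: S = E(K, 0b11101111) = 0b11001101; 0b01101101 ⊕ 0b11001101 = 0b10100000.

C[0] = 0b11011100, C[1] = 0b10010011, C[2] = 0b10100000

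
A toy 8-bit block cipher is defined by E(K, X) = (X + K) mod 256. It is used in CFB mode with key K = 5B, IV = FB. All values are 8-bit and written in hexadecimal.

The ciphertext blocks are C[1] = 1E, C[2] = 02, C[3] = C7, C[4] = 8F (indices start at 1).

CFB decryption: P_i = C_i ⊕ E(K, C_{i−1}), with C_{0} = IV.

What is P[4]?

P[4]: E(K, C7) = 22; 8F ⊕ 22 = AD.

P[4] = AD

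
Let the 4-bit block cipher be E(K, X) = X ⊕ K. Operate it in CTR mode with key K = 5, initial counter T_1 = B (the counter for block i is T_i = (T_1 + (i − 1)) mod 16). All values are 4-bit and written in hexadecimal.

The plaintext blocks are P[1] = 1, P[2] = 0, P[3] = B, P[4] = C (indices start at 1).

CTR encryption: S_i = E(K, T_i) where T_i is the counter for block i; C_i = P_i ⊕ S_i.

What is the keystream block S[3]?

8

C[1]: T = B, S = E(K, T) = E; 1 ⊕ E = F.
C[2]: T = C, S = E(K, T) = 9; 0 ⊕ 9 = 9.
C[3]: T = D, S = E(K, T) = 8; B ⊕ 8 = 3.
So S[3] = 8.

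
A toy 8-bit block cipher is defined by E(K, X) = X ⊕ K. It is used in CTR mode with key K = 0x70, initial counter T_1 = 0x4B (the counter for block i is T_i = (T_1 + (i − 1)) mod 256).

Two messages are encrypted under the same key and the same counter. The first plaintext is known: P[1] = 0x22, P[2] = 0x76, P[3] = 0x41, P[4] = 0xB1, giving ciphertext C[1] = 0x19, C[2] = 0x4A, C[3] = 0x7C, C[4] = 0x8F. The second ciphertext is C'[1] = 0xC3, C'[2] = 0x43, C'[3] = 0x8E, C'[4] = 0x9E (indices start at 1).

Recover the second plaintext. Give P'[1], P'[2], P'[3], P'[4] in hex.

P'[1] = 0xF8, P'[2] = 0x7F, P'[3] = 0xB3, P'[4] = 0xA0

In CTR with a reused counter, both messages share the same keystream S_i, so C_i ⊕ C'_i = P_i ⊕ P'_i and thus P'_i = P_i ⊕ C_i ⊕ C'_i.
P'[1]: 0x22 ⊕ 0x19 ⊕ 0xC3 = 0xF8.
P'[2]: 0x76 ⊕ 0x4A ⊕ 0x43 = 0x7F.
P'[3]: 0x41 ⊕ 0x7C ⊕ 0x8E = 0xB3.
P'[4]: 0xB1 ⊕ 0x8F ⊕ 0x9E = 0xA0.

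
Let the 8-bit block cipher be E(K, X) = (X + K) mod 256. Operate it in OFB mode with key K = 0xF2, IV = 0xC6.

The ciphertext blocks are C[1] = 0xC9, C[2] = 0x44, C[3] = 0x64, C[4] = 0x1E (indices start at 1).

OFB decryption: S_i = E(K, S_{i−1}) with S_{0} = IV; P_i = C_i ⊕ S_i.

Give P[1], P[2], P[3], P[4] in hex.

P[1] = 0x71, P[2] = 0xEE, P[3] = 0xF8, P[4] = 0x90

P[1]: S = E(K, 0xC6) = 0xB8; 0xC9 ⊕ 0xB8 = 0x71.
P[2]: S = E(K, 0xB8) = 0xAA; 0x44 ⊕ 0xAA = 0xEE.
P[3]: S = E(K, 0xAA) = 0x9C; 0x64 ⊕ 0x9C = 0xF8.
P[4]: S = E(K, 0x9C) = 0x8E; 0x1E ⊕ 0x8E = 0x90.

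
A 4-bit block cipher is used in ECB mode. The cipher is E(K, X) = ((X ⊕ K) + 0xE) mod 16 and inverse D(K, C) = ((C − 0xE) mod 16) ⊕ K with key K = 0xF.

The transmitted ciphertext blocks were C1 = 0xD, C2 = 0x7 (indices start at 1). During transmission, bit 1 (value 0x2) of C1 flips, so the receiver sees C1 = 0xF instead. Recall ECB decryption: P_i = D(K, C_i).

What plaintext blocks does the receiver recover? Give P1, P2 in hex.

P1 = 0xE, P2 = 0x6

Only C1 changed, to 0xF. In ECB, a change in C_i affects only P_i. Decrypting the received ciphertext:
P1: D(K, 0xF) = 0xE.
P2: D(K, 0x7) = 0x6.
Blocks that differ from the original plaintext: P1.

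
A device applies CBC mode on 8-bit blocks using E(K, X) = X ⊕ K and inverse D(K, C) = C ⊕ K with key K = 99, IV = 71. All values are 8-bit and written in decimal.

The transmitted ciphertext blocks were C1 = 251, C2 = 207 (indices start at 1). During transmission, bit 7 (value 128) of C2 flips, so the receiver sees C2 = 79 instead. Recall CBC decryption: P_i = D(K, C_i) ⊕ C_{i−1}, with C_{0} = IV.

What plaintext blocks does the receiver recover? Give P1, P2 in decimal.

Only C2 changed, to 79. In CBC, a change in C_i garbles P_i and flips the same bit in P_{i+1}. Decrypting the received ciphertext:
P1: D(K, 251) = 152; 152 ⊕ 71 = 223.
P2: D(K, 79) = 44; 44 ⊕ 251 = 215.
Blocks that differ from the original plaintext: P2.

P1 = 223, P2 = 215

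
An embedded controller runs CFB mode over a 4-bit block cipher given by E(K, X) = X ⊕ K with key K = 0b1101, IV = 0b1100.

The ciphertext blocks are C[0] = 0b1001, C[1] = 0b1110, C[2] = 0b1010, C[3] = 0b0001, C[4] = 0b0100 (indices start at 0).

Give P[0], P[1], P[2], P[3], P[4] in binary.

P[0] = 0b1000, P[1] = 0b1010, P[2] = 0b1001, P[3] = 0b0110, P[4] = 0b1000

CFB decryption: P_i = C_i ⊕ E(K, C_{i−1}), with C_{−1} = IV.
P[0]: E(K, 0b1100) = 0b0001; 0b1001 ⊕ 0b0001 = 0b1000.
P[1]: E(K, 0b1001) = 0b0100; 0b1110 ⊕ 0b0100 = 0b1010.
P[2]: E(K, 0b1110) = 0b0011; 0b1010 ⊕ 0b0011 = 0b1001.
P[3]: E(K, 0b1010) = 0b0111; 0b0001 ⊕ 0b0111 = 0b0110.
P[4]: E(K, 0b0001) = 0b1100; 0b0100 ⊕ 0b1100 = 0b1000.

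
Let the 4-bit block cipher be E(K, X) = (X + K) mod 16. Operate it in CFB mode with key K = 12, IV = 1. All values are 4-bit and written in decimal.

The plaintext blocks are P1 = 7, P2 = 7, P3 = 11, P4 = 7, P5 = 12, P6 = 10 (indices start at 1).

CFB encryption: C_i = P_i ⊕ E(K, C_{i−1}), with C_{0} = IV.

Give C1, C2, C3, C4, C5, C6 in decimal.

C1 = 10, C2 = 1, C3 = 6, C4 = 5, C5 = 13, C6 = 3

C1: E(K, 1) = 13; 7 ⊕ 13 = 10.
C2: E(K, 10) = 6; 7 ⊕ 6 = 1.
C3: E(K, 1) = 13; 11 ⊕ 13 = 6.
C4: E(K, 6) = 2; 7 ⊕ 2 = 5.
C5: E(K, 5) = 1; 12 ⊕ 1 = 13.
C6: E(K, 13) = 9; 10 ⊕ 9 = 3.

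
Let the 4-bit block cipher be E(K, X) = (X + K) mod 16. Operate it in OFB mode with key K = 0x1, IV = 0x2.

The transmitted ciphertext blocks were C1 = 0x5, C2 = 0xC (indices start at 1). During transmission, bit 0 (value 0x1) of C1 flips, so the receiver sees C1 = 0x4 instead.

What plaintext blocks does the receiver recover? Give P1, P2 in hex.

P1 = 0x7, P2 = 0x8

OFB decryption: S_i = E(K, S_{i−1}) with S_{0} = IV; P_i = C_i ⊕ S_i.
Only C1 changed, to 0x4. In OFB, a change in C_i flips the same bit in P_i only; the keystream is unaffected. Decrypting the received ciphertext:
P1: S = E(K, 0x2) = 0x3; 0x4 ⊕ 0x3 = 0x7.
P2: S = E(K, 0x3) = 0x4; 0xC ⊕ 0x4 = 0x8.
Blocks that differ from the original plaintext: P1.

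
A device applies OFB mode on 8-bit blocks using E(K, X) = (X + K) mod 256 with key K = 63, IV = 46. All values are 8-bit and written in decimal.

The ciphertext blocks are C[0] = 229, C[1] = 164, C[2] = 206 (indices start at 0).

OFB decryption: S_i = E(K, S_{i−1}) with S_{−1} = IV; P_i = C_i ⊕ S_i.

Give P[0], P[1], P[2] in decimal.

P[0] = 136, P[1] = 8, P[2] = 37

P[0]: S = E(K, 46) = 109; 229 ⊕ 109 = 136.
P[1]: S = E(K, 109) = 172; 164 ⊕ 172 = 8.
P[2]: S = E(K, 172) = 235; 206 ⊕ 235 = 37.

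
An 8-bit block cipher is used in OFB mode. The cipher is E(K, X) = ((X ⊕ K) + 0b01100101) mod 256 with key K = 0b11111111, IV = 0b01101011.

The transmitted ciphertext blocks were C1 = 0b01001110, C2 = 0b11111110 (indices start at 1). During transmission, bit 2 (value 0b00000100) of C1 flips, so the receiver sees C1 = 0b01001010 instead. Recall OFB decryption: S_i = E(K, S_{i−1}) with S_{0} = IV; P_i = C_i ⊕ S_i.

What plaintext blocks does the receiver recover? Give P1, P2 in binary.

P1 = 0b10110011, P2 = 0b10010101

Only C1 changed, to 0b01001010. In OFB, a change in C_i flips the same bit in P_i only; the keystream is unaffected. Decrypting the received ciphertext:
P1: S = E(K, 0b01101011) = 0b11111001; 0b01001010 ⊕ 0b11111001 = 0b10110011.
P2: S = E(K, 0b11111001) = 0b01101011; 0b11111110 ⊕ 0b01101011 = 0b10010101.
Blocks that differ from the original plaintext: P1.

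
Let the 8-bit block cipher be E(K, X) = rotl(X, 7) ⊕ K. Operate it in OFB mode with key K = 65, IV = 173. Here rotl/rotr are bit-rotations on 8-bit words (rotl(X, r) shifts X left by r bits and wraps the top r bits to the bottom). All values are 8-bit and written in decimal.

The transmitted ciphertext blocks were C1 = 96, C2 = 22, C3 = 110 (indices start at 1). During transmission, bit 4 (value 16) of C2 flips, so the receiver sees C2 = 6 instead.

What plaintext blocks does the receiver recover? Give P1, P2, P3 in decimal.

OFB decryption: S_i = E(K, S_{i−1}) with S_{0} = IV; P_i = C_i ⊕ S_i.
Only C2 changed, to 6. In OFB, a change in C_i flips the same bit in P_i only; the keystream is unaffected. Decrypting the received ciphertext:
P1: S = E(K, 173) = 151; 96 ⊕ 151 = 247.
P2: S = E(K, 151) = 138; 6 ⊕ 138 = 140.
P3: S = E(K, 138) = 4; 110 ⊕ 4 = 106.
Blocks that differ from the original plaintext: P2.

P1 = 247, P2 = 140, P3 = 106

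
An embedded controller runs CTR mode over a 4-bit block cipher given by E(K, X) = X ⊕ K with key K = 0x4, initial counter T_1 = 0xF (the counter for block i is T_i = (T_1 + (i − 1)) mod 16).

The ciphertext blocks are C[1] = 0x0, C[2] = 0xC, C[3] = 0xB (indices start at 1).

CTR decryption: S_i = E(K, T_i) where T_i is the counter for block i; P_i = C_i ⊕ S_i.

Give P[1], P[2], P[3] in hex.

P[1]: T = 0xF, S = E(K, T) = 0xB; 0x0 ⊕ 0xB = 0xB.
P[2]: T = 0x0, S = E(K, T) = 0x4; 0xC ⊕ 0x4 = 0x8.
P[3]: T = 0x1, S = E(K, T) = 0x5; 0xB ⊕ 0x5 = 0xE.

P[1] = 0xB, P[2] = 0x8, P[3] = 0xE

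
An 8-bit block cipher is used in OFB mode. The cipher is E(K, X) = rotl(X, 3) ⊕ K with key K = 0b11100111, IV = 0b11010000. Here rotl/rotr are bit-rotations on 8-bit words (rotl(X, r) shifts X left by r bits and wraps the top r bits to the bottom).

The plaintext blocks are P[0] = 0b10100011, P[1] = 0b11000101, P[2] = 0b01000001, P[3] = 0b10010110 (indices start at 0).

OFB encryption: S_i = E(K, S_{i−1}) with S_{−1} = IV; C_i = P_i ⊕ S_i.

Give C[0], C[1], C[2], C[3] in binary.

C[0]: S = E(K, 0b11010000) = 0b01100001; 0b10100011 ⊕ 0b01100001 = 0b11000010.
C[1]: S = E(K, 0b01100001) = 0b11101100; 0b11000101 ⊕ 0b11101100 = 0b00101001.
C[2]: S = E(K, 0b11101100) = 0b10000000; 0b01000001 ⊕ 0b10000000 = 0b11000001.
C[3]: S = E(K, 0b10000000) = 0b11100011; 0b10010110 ⊕ 0b11100011 = 0b01110101.

C[0] = 0b11000010, C[1] = 0b00101001, C[2] = 0b11000001, C[3] = 0b01110101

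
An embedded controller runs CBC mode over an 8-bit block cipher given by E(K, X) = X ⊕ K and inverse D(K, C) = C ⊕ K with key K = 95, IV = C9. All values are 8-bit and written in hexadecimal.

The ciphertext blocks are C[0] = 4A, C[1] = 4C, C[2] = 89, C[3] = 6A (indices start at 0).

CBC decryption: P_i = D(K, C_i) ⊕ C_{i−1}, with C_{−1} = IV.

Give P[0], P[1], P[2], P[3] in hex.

P[0] = 16, P[1] = 93, P[2] = 50, P[3] = 76

P[0]: D(K, 4A) = DF; DF ⊕ C9 = 16.
P[1]: D(K, 4C) = D9; D9 ⊕ 4A = 93.
P[2]: D(K, 89) = 1C; 1C ⊕ 4C = 50.
P[3]: D(K, 6A) = FF; FF ⊕ 89 = 76.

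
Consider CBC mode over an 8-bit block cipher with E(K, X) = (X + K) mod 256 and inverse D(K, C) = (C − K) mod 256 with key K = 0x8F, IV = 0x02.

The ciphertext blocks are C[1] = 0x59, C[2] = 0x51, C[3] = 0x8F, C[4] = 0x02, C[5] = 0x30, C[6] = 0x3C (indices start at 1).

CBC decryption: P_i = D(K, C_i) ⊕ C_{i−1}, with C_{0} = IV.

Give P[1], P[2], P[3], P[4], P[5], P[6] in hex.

P[1]: D(K, 0x59) = 0xCA; 0xCA ⊕ 0x02 = 0xC8.
P[2]: D(K, 0x51) = 0xC2; 0xC2 ⊕ 0x59 = 0x9B.
P[3]: D(K, 0x8F) = 0x00; 0x00 ⊕ 0x51 = 0x51.
P[4]: D(K, 0x02) = 0x73; 0x73 ⊕ 0x8F = 0xFC.
P[5]: D(K, 0x30) = 0xA1; 0xA1 ⊕ 0x02 = 0xA3.
P[6]: D(K, 0x3C) = 0xAD; 0xAD ⊕ 0x30 = 0x9D.

P[1] = 0xC8, P[2] = 0x9B, P[3] = 0x51, P[4] = 0xFC, P[5] = 0xA3, P[6] = 0x9D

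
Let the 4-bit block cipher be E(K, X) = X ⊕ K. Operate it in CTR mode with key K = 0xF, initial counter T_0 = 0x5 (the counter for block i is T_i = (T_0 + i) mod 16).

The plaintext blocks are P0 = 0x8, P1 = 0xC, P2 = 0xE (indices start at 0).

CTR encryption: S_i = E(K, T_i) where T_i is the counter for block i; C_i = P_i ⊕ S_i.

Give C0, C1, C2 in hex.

C0 = 0x2, C1 = 0x5, C2 = 0x6

C0: T = 0x5, S = E(K, T) = 0xA; 0x8 ⊕ 0xA = 0x2.
C1: T = 0x6, S = E(K, T) = 0x9; 0xC ⊕ 0x9 = 0x5.
C2: T = 0x7, S = E(K, T) = 0x8; 0xE ⊕ 0x8 = 0x6.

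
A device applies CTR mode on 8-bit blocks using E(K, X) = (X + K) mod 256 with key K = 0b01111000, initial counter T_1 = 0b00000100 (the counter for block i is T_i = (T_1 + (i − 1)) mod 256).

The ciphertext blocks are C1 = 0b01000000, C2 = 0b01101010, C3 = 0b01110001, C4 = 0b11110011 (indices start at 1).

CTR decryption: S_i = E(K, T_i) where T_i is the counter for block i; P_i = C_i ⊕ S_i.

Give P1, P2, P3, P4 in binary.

P1: T = 0b00000100, S = E(K, T) = 0b01111100; 0b01000000 ⊕ 0b01111100 = 0b00111100.
P2: T = 0b00000101, S = E(K, T) = 0b01111101; 0b01101010 ⊕ 0b01111101 = 0b00010111.
P3: T = 0b00000110, S = E(K, T) = 0b01111110; 0b01110001 ⊕ 0b01111110 = 0b00001111.
P4: T = 0b00000111, S = E(K, T) = 0b01111111; 0b11110011 ⊕ 0b01111111 = 0b10001100.

P1 = 0b00111100, P2 = 0b00010111, P3 = 0b00001111, P4 = 0b10001100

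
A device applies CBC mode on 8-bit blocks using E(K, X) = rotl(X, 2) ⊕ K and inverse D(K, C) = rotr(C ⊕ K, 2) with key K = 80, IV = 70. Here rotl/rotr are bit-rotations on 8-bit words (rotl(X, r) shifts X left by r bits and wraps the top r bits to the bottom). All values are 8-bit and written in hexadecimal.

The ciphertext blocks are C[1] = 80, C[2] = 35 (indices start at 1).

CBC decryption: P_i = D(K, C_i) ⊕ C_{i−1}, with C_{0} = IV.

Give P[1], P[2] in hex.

P[1]: D(K, 80) = 00; 00 ⊕ 70 = 70.
P[2]: D(K, 35) = 6D; 6D ⊕ 80 = ED.

P[1] = 70, P[2] = ED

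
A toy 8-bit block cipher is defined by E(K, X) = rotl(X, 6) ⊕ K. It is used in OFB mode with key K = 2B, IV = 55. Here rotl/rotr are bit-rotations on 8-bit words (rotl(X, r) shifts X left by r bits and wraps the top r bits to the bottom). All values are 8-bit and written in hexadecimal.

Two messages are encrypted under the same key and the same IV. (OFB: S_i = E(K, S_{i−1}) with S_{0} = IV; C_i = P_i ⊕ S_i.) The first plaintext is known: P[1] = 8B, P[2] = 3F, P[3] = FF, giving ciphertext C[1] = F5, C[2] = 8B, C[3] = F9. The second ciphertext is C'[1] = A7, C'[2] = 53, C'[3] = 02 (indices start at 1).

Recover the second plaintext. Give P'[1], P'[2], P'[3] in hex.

P'[1] = D9, P'[2] = E7, P'[3] = 04

In OFB with a reused IV, both messages share the same keystream S_i, so C_i ⊕ C'_i = P_i ⊕ P'_i and thus P'_i = P_i ⊕ C_i ⊕ C'_i.
P'[1]: 8B ⊕ F5 ⊕ A7 = D9.
P'[2]: 3F ⊕ 8B ⊕ 53 = E7.
P'[3]: FF ⊕ F9 ⊕ 02 = 04.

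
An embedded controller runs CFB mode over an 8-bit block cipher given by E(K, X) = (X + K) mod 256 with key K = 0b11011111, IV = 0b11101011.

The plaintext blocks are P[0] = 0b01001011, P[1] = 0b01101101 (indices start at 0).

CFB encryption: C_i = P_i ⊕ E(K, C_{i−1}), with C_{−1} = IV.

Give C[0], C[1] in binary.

C[0] = 0b10000001, C[1] = 0b00001101

C[0]: E(K, 0b11101011) = 0b11001010; 0b01001011 ⊕ 0b11001010 = 0b10000001.
C[1]: E(K, 0b10000001) = 0b01100000; 0b01101101 ⊕ 0b01100000 = 0b00001101.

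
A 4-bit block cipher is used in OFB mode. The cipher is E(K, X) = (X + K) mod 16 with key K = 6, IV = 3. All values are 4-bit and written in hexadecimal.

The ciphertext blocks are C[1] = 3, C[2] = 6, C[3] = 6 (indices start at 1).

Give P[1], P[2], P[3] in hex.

OFB decryption: S_i = E(K, S_{i−1}) with S_{0} = IV; P_i = C_i ⊕ S_i.
P[1]: S = E(K, 3) = 9; 3 ⊕ 9 = A.
P[2]: S = E(K, 9) = F; 6 ⊕ F = 9.
P[3]: S = E(K, F) = 5; 6 ⊕ 5 = 3.

P[1] = A, P[2] = 9, P[3] = 3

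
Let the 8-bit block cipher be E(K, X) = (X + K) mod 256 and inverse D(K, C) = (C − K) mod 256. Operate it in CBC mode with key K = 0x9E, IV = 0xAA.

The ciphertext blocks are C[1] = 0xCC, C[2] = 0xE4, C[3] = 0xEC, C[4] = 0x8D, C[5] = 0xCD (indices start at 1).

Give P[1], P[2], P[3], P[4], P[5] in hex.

CBC decryption: P_i = D(K, C_i) ⊕ C_{i−1}, with C_{0} = IV.
P[1]: D(K, 0xCC) = 0x2E; 0x2E ⊕ 0xAA = 0x84.
P[2]: D(K, 0xE4) = 0x46; 0x46 ⊕ 0xCC = 0x8A.
P[3]: D(K, 0xEC) = 0x4E; 0x4E ⊕ 0xE4 = 0xAA.
P[4]: D(K, 0x8D) = 0xEF; 0xEF ⊕ 0xEC = 0x03.
P[5]: D(K, 0xCD) = 0x2F; 0x2F ⊕ 0x8D = 0xA2.

P[1] = 0x84, P[2] = 0x8A, P[3] = 0xAA, P[4] = 0x03, P[5] = 0xA2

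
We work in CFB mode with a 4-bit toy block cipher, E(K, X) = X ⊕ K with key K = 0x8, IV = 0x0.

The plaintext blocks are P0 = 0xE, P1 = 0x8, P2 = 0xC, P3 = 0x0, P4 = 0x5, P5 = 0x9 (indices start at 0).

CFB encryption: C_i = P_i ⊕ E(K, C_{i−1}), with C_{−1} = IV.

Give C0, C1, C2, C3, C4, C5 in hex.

C0: E(K, 0x0) = 0x8; 0xE ⊕ 0x8 = 0x6.
C1: E(K, 0x6) = 0xE; 0x8 ⊕ 0xE = 0x6.
C2: E(K, 0x6) = 0xE; 0xC ⊕ 0xE = 0x2.
C3: E(K, 0x2) = 0xA; 0x0 ⊕ 0xA = 0xA.
C4: E(K, 0xA) = 0x2; 0x5 ⊕ 0x2 = 0x7.
C5: E(K, 0x7) = 0xF; 0x9 ⊕ 0xF = 0x6.

C0 = 0x6, C1 = 0x6, C2 = 0x2, C3 = 0xA, C4 = 0x7, C5 = 0x6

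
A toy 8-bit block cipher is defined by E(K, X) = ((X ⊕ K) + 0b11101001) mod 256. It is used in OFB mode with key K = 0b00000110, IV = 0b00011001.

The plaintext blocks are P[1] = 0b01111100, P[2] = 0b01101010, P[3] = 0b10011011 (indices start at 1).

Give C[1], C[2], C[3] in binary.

C[1] = 0b01110100, C[2] = 0b10011101, C[3] = 0b01000001

OFB encryption: S_i = E(K, S_{i−1}) with S_{0} = IV; C_i = P_i ⊕ S_i.
C[1]: S = E(K, 0b00011001) = 0b00001000; 0b01111100 ⊕ 0b00001000 = 0b01110100.
C[2]: S = E(K, 0b00001000) = 0b11110111; 0b01101010 ⊕ 0b11110111 = 0b10011101.
C[3]: S = E(K, 0b11110111) = 0b11011010; 0b10011011 ⊕ 0b11011010 = 0b01000001.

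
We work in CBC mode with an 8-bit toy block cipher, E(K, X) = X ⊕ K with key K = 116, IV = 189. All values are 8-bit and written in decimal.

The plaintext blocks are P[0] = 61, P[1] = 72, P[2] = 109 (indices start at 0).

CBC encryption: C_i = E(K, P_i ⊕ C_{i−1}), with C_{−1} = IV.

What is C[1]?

C[0]: P[0] ⊕ 189 = 128; E(K, 128) = 244.
C[1]: P[1] ⊕ 244 = 188; E(K, 188) = 200.

C[1] = 200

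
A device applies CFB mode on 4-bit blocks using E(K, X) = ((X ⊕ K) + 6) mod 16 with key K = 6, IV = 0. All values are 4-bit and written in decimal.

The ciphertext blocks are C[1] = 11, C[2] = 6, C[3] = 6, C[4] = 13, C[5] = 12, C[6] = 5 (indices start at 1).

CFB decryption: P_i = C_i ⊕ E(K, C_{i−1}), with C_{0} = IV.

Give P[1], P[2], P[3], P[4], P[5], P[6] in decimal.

P[1]: E(K, 0) = 12; 11 ⊕ 12 = 7.
P[2]: E(K, 11) = 3; 6 ⊕ 3 = 5.
P[3]: E(K, 6) = 6; 6 ⊕ 6 = 0.
P[4]: E(K, 6) = 6; 13 ⊕ 6 = 11.
P[5]: E(K, 13) = 1; 12 ⊕ 1 = 13.
P[6]: E(K, 12) = 0; 5 ⊕ 0 = 5.

P[1] = 7, P[2] = 5, P[3] = 0, P[4] = 11, P[5] = 13, P[6] = 5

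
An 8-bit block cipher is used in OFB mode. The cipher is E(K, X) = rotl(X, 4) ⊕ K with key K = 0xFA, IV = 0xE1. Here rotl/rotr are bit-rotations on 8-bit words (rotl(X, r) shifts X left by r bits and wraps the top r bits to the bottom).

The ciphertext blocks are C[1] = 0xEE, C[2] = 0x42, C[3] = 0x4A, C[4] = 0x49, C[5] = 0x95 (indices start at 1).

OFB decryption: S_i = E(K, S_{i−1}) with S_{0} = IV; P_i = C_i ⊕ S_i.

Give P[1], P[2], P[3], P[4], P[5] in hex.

P[1] = 0x0A, P[2] = 0xF6, P[3] = 0xFB, P[4] = 0xA8, P[5] = 0x71

P[1]: S = E(K, 0xE1) = 0xE4; 0xEE ⊕ 0xE4 = 0x0A.
P[2]: S = E(K, 0xE4) = 0xB4; 0x42 ⊕ 0xB4 = 0xF6.
P[3]: S = E(K, 0xB4) = 0xB1; 0x4A ⊕ 0xB1 = 0xFB.
P[4]: S = E(K, 0xB1) = 0xE1; 0x49 ⊕ 0xE1 = 0xA8.
P[5]: S = E(K, 0xE1) = 0xE4; 0x95 ⊕ 0xE4 = 0x71.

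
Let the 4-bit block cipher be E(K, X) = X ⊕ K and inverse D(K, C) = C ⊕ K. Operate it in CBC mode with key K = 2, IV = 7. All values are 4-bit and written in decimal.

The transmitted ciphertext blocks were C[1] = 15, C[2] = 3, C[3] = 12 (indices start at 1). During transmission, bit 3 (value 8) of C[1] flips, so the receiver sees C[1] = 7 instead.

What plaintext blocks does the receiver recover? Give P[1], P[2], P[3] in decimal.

P[1] = 2, P[2] = 6, P[3] = 13

CBC decryption: P_i = D(K, C_i) ⊕ C_{i−1}, with C_{0} = IV.
Only C[1] changed, to 7. In CBC, a change in C_i garbles P_i and flips the same bit in P_{i+1}. Decrypting the received ciphertext:
P[1]: D(K, 7) = 5; 5 ⊕ 7 = 2.
P[2]: D(K, 3) = 1; 1 ⊕ 7 = 6.
P[3]: D(K, 12) = 14; 14 ⊕ 3 = 13.
Blocks that differ from the original plaintext: P[1], P[2].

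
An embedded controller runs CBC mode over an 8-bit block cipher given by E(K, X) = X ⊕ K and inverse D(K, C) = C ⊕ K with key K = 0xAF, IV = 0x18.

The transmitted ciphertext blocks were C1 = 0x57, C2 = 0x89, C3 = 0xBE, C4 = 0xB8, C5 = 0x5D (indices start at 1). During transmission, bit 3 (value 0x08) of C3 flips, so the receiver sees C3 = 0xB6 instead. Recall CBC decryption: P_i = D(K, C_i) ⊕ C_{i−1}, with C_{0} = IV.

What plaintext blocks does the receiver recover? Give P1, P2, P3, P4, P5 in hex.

Only C3 changed, to 0xB6. In CBC, a change in C_i garbles P_i and flips the same bit in P_{i+1}. Decrypting the received ciphertext:
P1: D(K, 0x57) = 0xF8; 0xF8 ⊕ 0x18 = 0xE0.
P2: D(K, 0x89) = 0x26; 0x26 ⊕ 0x57 = 0x71.
P3: D(K, 0xB6) = 0x19; 0x19 ⊕ 0x89 = 0x90.
P4: D(K, 0xB8) = 0x17; 0x17 ⊕ 0xB6 = 0xA1.
P5: D(K, 0x5D) = 0xF2; 0xF2 ⊕ 0xB8 = 0x4A.
Blocks that differ from the original plaintext: P3, P4.

P1 = 0xE0, P2 = 0x71, P3 = 0x90, P4 = 0xA1, P5 = 0x4A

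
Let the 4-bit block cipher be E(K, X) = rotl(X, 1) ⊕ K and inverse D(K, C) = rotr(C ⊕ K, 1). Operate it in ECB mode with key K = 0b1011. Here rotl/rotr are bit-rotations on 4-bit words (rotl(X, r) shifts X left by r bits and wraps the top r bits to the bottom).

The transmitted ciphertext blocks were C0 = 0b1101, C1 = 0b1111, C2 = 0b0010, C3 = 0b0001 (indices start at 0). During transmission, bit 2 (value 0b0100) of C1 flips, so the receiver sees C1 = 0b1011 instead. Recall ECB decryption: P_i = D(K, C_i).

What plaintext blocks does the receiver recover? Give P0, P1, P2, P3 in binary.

Only C1 changed, to 0b1011. In ECB, a change in C_i affects only P_i. Decrypting the received ciphertext:
P0: D(K, 0b1101) = 0b0011.
P1: D(K, 0b1011) = 0b0000.
P2: D(K, 0b0010) = 0b1100.
P3: D(K, 0b0001) = 0b0101.
Blocks that differ from the original plaintext: P1.

P0 = 0b0011, P1 = 0b0000, P2 = 0b1100, P3 = 0b0101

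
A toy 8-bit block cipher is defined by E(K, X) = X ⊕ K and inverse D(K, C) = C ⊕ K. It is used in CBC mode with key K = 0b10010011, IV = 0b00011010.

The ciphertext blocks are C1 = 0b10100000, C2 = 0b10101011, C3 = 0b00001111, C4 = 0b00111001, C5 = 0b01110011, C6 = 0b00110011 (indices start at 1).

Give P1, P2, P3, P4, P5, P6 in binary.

P1 = 0b00101001, P2 = 0b10011000, P3 = 0b00110111, P4 = 0b10100101, P5 = 0b11011001, P6 = 0b11010011

CBC decryption: P_i = D(K, C_i) ⊕ C_{i−1}, with C_{0} = IV.
P1: D(K, 0b10100000) = 0b00110011; 0b00110011 ⊕ 0b00011010 = 0b00101001.
P2: D(K, 0b10101011) = 0b00111000; 0b00111000 ⊕ 0b10100000 = 0b10011000.
P3: D(K, 0b00001111) = 0b10011100; 0b10011100 ⊕ 0b10101011 = 0b00110111.
P4: D(K, 0b00111001) = 0b10101010; 0b10101010 ⊕ 0b00001111 = 0b10100101.
P5: D(K, 0b01110011) = 0b11100000; 0b11100000 ⊕ 0b00111001 = 0b11011001.
P6: D(K, 0b00110011) = 0b10100000; 0b10100000 ⊕ 0b01110011 = 0b11010011.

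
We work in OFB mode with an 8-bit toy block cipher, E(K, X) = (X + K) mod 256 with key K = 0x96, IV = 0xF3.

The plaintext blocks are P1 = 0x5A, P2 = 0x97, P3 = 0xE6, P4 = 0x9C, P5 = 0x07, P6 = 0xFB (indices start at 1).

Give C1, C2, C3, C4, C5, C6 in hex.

C1 = 0xD3, C2 = 0x88, C3 = 0x53, C4 = 0xD7, C5 = 0xE6, C6 = 0x8C

OFB encryption: S_i = E(K, S_{i−1}) with S_{0} = IV; C_i = P_i ⊕ S_i.
C1: S = E(K, 0xF3) = 0x89; 0x5A ⊕ 0x89 = 0xD3.
C2: S = E(K, 0x89) = 0x1F; 0x97 ⊕ 0x1F = 0x88.
C3: S = E(K, 0x1F) = 0xB5; 0xE6 ⊕ 0xB5 = 0x53.
C4: S = E(K, 0xB5) = 0x4B; 0x9C ⊕ 0x4B = 0xD7.
C5: S = E(K, 0x4B) = 0xE1; 0x07 ⊕ 0xE1 = 0xE6.
C6: S = E(K, 0xE1) = 0x77; 0xFB ⊕ 0x77 = 0x8C.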